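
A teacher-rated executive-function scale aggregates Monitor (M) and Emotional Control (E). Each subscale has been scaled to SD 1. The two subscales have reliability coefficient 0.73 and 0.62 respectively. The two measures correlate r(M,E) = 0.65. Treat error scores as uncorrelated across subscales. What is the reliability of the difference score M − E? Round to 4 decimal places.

Var(M−E) = 1 + 1 − 2·0.65 = 2 − 1.3 = 0.7.
Because errors are independent across components, Cov(Tᵢ,Tⱼ) = Cov(Xᵢ,Xⱼ); the off-diagonal part of the true-score variance is the same as above.
True-score variance = [0.73 + 0.62] − 1.3 = 1.35 − 1.3 = 0.05.
Reliability = 0.05 / 0.7 = 0.0714.

0.0714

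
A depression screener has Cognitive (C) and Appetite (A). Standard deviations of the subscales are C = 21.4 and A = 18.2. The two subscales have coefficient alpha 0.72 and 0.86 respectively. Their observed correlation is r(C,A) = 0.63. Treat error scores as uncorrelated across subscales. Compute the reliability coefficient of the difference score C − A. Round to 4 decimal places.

Var(C−A) = 21.4² + 18.2² − 2·21.4·18.2·0.63 = 789.2 − 490.745 = 298.455.
With uncorrelated errors the cross-covariances are all true-score covariance, so they carry over unchanged; only the diagonal terms shrink to ρᵢσᵢ².
True-score variance = [21.4²·0.72 + 18.2²·0.86] − 490.745 = 614.598 − 490.745 = 123.853.
Reliability = 123.853 / 298.455 = 0.4150.

0.4150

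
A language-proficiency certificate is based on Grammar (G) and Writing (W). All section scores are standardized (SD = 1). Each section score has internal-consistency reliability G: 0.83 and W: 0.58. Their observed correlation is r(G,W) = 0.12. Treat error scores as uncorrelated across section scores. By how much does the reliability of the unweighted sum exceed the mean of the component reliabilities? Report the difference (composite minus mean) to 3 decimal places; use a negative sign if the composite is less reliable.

0.032

Var(sum) = 2 + 0.24 = 2.24; true-score variance = 1.41 + 0.24 = 1.65; composite reliability = 0.7366.
Mean component reliability = 0.7050.
Difference = 0.7366 − 0.7050 = 0.032.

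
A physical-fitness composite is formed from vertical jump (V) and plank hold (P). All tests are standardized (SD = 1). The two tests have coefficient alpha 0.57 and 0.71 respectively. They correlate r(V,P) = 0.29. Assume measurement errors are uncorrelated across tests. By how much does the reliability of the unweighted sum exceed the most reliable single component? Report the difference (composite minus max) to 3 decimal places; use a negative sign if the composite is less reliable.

Var(sum) = 2 + 0.58 = 2.58; true-score variance = 1.28 + 0.58 = 1.86; composite reliability = 0.7209.
Max component reliability = 0.7100.
Difference = 0.7209 − 0.7100 = 0.011.

0.011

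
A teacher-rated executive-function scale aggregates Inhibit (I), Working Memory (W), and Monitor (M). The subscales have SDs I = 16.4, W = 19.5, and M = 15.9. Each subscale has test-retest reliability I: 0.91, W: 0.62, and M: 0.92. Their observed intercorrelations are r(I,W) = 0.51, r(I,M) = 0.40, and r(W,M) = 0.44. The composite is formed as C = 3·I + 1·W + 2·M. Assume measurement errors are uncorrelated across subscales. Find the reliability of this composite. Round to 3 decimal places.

Var(C) = 3²·16.4² + 19.5² + 2²·15.9² + 2·[3·16.4·19.5·0.51 + 6·16.4·15.9·0.40 + 2·19.5·15.9·0.44] = 3812.13 + 2775.92 = 6588.05.
With uncorrelated errors the cross-covariances are all true-score covariance, so they carry over unchanged; only the diagonal terms shrink to ρᵢσᵢ².
True-score variance = [3²·16.4²·0.91 + 19.5²·0.62 + 2²·15.9²·0.92] + 2775.92 = 3368.88 + 2775.92 = 6144.8.
Reliability = 6144.8 / 6588.05 = 0.933.

0.933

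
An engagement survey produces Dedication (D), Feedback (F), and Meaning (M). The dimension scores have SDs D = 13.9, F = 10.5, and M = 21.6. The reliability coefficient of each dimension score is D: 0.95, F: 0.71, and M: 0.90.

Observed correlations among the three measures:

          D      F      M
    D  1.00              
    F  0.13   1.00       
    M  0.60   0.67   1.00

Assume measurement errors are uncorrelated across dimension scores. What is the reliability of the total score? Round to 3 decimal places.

Var(D+F+M) = 13.9² + 10.5² + 21.6² + 2·[13.9·10.5·0.13 + 13.9·21.6·0.60 + 10.5·21.6·0.67] = 770.02 + 702.147 = 1472.17.
With uncorrelated errors the cross-covariances are all true-score covariance, so they carry over unchanged; only the diagonal terms shrink to ρᵢσᵢ².
True-score variance = [13.9²·0.95 + 10.5²·0.71 + 21.6²·0.90] + 702.147 = 681.731 + 702.147 = 1383.88.
Reliability = 1383.88 / 1472.17 = 0.940.

0.940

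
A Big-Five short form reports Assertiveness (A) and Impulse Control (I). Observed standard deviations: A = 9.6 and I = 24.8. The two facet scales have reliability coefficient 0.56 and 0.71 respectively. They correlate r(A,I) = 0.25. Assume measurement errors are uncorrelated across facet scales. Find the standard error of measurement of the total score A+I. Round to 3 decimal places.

Var(total) = 707.2 + 119.04 = 826.24.
True-score variance = 488.288 + 119.04 = 607.328, so reliability = 0.7351.
Error variance = 826.24 − 607.328 = 218.912; SEM = √218.912 = 14.796.

14.796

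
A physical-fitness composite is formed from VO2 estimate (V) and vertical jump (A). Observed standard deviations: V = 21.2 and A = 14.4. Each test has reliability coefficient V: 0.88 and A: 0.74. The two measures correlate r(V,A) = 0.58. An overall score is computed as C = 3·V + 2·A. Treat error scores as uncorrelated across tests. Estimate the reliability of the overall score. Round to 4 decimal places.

0.8998

Var(C) = 3²·21.2² + 2²·14.4² + 2·[6·21.2·14.4·0.58] = 4874.4 + 2124.75 = 6999.15.
With uncorrelated errors the cross-covariances are all true-score covariance, so they carry over unchanged; only the diagonal terms shrink to ρᵢσᵢ².
True-score variance = [3²·21.2²·0.88 + 2²·14.4²·0.74] + 2124.75 = 4173.35 + 2124.75 = 6298.1.
Reliability = 6298.1 / 6999.15 = 0.8998.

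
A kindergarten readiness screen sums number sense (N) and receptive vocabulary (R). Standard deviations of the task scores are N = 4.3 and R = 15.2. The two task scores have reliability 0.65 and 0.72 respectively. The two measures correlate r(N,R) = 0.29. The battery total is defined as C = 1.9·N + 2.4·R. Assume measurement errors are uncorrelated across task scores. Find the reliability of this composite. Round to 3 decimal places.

0.748

Var(C) = 1.9²·4.3² + 2.4²·15.2² + 2·[4.56·4.3·15.2·0.29] = 1397.54 + 172.864 = 1570.4.
With uncorrelated errors the cross-covariances are all true-score covariance, so they carry over unchanged; only the diagonal terms shrink to ρᵢσᵢ².
True-score variance = [1.9²·4.3²·0.65 + 2.4²·15.2²·0.72] + 172.864 = 1001.56 + 172.864 = 1174.42.
Reliability = 1174.42 / 1570.4 = 0.748.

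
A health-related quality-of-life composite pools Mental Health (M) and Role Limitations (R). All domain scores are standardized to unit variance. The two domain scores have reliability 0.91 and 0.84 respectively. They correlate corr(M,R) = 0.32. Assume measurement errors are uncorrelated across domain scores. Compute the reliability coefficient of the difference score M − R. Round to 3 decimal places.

Var(M−R) = 1 + 1 − 2·0.32 = 2 − 0.64 = 1.36.
Under uncorrelated errors the observed covariances equal the true-score covariances, so only the own-variance terms attenuate.
True-score variance = [0.91 + 0.84] − 0.64 = 1.75 − 0.64 = 1.11.
Reliability = 1.11 / 1.36 = 0.816.

0.816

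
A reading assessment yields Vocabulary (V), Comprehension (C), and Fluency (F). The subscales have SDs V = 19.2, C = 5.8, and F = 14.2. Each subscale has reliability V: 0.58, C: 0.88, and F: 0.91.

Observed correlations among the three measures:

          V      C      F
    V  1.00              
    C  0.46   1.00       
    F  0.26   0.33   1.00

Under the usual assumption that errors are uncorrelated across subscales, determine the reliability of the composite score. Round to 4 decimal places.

0.8039

Var(V+C+F) = 19.2² + 5.8² + 14.2² + 2·[19.2·5.8·0.46 + 19.2·14.2·0.26 + 5.8·14.2·0.33] = 603.92 + 298.582 = 902.502.
Under uncorrelated errors the observed covariances equal the true-score covariances, so only the own-variance terms attenuate.
True-score variance = [19.2²·0.58 + 5.8²·0.88 + 14.2²·0.91] + 298.582 = 426.907 + 298.582 = 725.488.
Reliability = 725.488 / 902.502 = 0.8039.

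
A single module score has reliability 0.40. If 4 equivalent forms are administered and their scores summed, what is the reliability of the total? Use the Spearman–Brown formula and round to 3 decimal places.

0.727

ρ_k = kρ / (1 + (k−1)ρ) = 4·0.40 / (1 + 3·0.40) = 1.600 / 2.200 = 0.727.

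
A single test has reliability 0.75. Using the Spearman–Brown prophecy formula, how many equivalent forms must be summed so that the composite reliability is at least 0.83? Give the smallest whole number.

2

k ≥ ρ*(1−ρ₁)/(ρ₁(1−ρ*)) = 0.83·0.25 / (0.75·0.17) = 1.627.
Smallest integer k = 2.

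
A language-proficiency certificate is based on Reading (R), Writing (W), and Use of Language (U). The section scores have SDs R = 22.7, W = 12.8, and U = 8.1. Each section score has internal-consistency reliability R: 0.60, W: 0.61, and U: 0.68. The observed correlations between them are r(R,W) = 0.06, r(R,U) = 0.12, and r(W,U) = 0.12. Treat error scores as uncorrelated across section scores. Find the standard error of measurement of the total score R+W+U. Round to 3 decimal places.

Var(total) = 744.74 + 103.879 = 848.619.
True-score variance = 453.731 + 103.879 = 557.61, so reliability = 0.6571.
Error variance = 848.619 − 557.61 = 291.009; SEM = √291.009 = 17.059.

17.059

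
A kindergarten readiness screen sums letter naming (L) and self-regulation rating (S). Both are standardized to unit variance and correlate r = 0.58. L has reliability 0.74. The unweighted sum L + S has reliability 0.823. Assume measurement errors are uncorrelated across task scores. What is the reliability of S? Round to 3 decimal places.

0.701

Var(L+S) = 2 + 2·0.58 = 3.160.
True-score variance = ρ_L + ρ_S + 2·0.58, so 0.823 = (0.74 + ρ_S + 1.16) / 3.160.
ρ_S = 0.823·3.160 − 0.74 − 1.16 = 0.701.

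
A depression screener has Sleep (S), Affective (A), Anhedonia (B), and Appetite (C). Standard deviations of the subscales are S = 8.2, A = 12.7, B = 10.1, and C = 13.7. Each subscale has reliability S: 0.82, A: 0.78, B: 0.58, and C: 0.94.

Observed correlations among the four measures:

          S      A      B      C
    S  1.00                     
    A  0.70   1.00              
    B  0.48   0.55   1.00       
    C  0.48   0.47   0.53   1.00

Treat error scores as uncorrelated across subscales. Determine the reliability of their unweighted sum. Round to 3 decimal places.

0.922

Var(S+A+B+C) = 8.2² + 12.7² + 10.1² + 13.7² + 2·[8.2·12.7·0.70 + 8.2·10.1·0.48 + 8.2·13.7·0.48 + 12.7·10.1·0.55 + 12.7·13.7·0.47 + 10.1·13.7·0.53] = 518.23 + 784.469 = 1302.7.
Under uncorrelated errors the observed covariances equal the true-score covariances, so only the own-variance terms attenuate.
True-score variance = [8.2²·0.82 + 12.7²·0.78 + 10.1²·0.58 + 13.7²·0.94] + 784.469 = 416.537 + 784.469 = 1201.01.
Reliability = 1201.01 / 1302.7 = 0.922.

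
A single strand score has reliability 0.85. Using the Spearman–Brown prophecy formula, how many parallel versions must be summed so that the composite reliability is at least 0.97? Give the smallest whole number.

k ≥ ρ*(1−ρ₁)/(ρ₁(1−ρ*)) = 0.97·0.15 / (0.85·0.03) = 5.706.
Smallest integer k = 6.

6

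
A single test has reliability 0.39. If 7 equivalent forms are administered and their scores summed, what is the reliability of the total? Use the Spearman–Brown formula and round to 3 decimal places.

0.817

ρ_k = kρ / (1 + (k−1)ρ) = 7·0.39 / (1 + 6·0.39) = 2.730 / 3.340 = 0.817.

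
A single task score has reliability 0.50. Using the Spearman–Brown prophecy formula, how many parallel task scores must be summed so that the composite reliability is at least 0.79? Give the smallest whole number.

4

k ≥ ρ*(1−ρ₁)/(ρ₁(1−ρ*)) = 0.79·0.50 / (0.50·0.21) = 3.762.
Smallest integer k = 4.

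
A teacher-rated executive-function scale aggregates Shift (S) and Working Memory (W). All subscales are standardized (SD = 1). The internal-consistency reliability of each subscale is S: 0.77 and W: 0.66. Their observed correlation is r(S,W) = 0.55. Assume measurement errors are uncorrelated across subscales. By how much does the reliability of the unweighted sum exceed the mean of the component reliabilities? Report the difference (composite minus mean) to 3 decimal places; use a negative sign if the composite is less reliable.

0.101

Var(sum) = 2 + 1.1 = 3.1; true-score variance = 1.43 + 1.1 = 2.53; composite reliability = 0.8161.
Mean component reliability = 0.7150.
Difference = 0.8161 − 0.7150 = 0.101.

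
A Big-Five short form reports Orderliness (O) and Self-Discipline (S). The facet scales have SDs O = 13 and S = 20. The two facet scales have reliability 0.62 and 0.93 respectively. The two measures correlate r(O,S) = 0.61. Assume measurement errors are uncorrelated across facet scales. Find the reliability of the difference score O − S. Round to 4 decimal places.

0.6338

Var(O−S) = 13² + 20² − 2·13·20·0.61 = 569 − 317.2 = 251.8.
Because errors are independent across components, Cov(Tᵢ,Tⱼ) = Cov(Xᵢ,Xⱼ); the off-diagonal part of the true-score variance is the same as above.
True-score variance = [13²·0.62 + 20²·0.93] − 317.2 = 476.78 − 317.2 = 159.58.
Reliability = 159.58 / 251.8 = 0.6338.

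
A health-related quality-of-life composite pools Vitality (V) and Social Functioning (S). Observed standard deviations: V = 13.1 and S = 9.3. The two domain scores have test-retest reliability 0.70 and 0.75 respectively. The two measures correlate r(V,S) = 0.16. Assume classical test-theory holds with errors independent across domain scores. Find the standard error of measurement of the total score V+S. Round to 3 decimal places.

Var(total) = 258.1 + 38.9856 = 297.086.
True-score variance = 184.994 + 38.9856 = 223.98, so reliability = 0.7539.
Error variance = 297.086 − 223.98 = 73.1055; SEM = √73.1055 = 8.550.

8.550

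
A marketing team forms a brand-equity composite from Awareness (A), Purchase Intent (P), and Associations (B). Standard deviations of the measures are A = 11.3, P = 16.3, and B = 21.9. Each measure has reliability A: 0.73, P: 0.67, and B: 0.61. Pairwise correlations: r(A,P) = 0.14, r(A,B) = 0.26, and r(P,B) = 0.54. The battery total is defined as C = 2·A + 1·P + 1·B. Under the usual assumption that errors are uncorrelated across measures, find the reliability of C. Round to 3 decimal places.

Var(C) = 2²·11.3² + 16.3² + 21.9² + 2·[2·11.3·16.3·0.14 + 2·11.3·21.9·0.26 + 16.3·21.9·0.54] = 1256.06 + 746.043 = 2002.1.
Because errors are independent across components, Cov(Tᵢ,Tⱼ) = Cov(Xᵢ,Xⱼ); the off-diagonal part of the true-score variance is the same as above.
True-score variance = [2²·11.3²·0.73 + 16.3²·0.67 + 21.9²·0.61] + 746.043 = 843.429 + 746.043 = 1589.47.
Reliability = 1589.47 / 2002.1 = 0.794.

0.794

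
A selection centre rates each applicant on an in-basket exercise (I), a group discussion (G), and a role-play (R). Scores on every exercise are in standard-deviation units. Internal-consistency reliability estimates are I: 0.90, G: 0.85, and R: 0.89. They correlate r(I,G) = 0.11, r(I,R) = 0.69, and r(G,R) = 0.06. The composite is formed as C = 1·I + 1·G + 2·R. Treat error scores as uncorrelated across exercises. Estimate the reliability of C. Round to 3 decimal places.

0.925

Var(C) = 1 + 1 + 2² + 2·[0.11 + 2·0.69 + 2·0.06] = 6 + 3.22 = 9.22.
With uncorrelated errors the cross-covariances are all true-score covariance, so they carry over unchanged; only the diagonal terms shrink to ρᵢσᵢ².
True-score variance = [0.90 + 0.85 + 2²·0.89] + 3.22 = 5.31 + 3.22 = 8.53.
Reliability = 8.53 / 9.22 = 0.925.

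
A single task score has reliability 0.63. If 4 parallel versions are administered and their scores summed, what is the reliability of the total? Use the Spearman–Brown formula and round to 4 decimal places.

ρ_k = kρ / (1 + (k−1)ρ) = 4·0.63 / (1 + 3·0.63) = 2.520 / 2.890 = 0.8720.

0.8720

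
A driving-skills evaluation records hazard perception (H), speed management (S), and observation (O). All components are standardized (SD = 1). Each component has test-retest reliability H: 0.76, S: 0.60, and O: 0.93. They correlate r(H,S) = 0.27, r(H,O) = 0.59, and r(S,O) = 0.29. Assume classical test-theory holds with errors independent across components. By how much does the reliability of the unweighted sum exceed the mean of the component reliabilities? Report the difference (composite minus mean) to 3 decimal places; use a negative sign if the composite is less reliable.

Var(sum) = 3 + 2.3 = 5.3; true-score variance = 2.29 + 2.3 = 4.59; composite reliability = 0.8660.
Mean component reliability = 0.7633.
Difference = 0.8660 − 0.7633 = 0.103.

0.103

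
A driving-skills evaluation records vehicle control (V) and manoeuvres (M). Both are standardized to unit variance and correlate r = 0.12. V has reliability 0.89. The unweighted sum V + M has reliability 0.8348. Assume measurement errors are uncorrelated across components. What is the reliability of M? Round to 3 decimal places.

Var(V+M) = 2 + 2·0.12 = 2.240.
True-score variance = ρ_V + ρ_M + 2·0.12, so 0.8348 = (0.89 + ρ_M + 0.24) / 2.240.
ρ_M = 0.8348·2.240 − 0.89 − 0.24 = 0.740.

0.740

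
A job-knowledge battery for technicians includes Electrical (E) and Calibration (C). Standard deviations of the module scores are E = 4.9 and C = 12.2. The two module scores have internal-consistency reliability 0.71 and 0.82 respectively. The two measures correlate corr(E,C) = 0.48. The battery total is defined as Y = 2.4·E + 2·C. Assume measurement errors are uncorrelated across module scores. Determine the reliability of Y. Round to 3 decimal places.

Var(Y) = 2.4²·4.9² + 2²·12.2² + 2·[4.8·4.9·12.2·0.48] = 733.658 + 275.466 = 1009.12.
With uncorrelated errors the cross-covariances are all true-score covariance, so they carry over unchanged; only the diagonal terms shrink to ρᵢσᵢ².
True-score variance = [2.4²·4.9²·0.71 + 2²·12.2²·0.82] + 275.466 = 586.386 + 275.466 = 861.853.
Reliability = 861.853 / 1009.12 = 0.854.

0.854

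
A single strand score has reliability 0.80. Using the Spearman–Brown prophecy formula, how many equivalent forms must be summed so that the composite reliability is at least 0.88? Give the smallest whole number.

2

k ≥ ρ*(1−ρ₁)/(ρ₁(1−ρ*)) = 0.88·0.20 / (0.80·0.12) = 1.833.
Smallest integer k = 2.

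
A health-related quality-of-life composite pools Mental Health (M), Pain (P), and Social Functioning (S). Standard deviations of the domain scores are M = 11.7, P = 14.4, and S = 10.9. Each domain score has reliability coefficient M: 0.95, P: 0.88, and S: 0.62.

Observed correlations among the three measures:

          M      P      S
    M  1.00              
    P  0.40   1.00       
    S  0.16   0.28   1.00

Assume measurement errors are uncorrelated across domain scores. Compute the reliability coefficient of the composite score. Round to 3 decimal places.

Var(M+P+S) = 11.7² + 14.4² + 10.9² + 2·[11.7·14.4·0.40 + 11.7·10.9·0.16 + 14.4·10.9·0.28] = 463.06 + 263.491 = 726.551.
With uncorrelated errors the cross-covariances are all true-score covariance, so they carry over unchanged; only the diagonal terms shrink to ρᵢσᵢ².
True-score variance = [11.7²·0.95 + 14.4²·0.88 + 10.9²·0.62] + 263.491 = 386.185 + 263.491 = 649.676.
Reliability = 649.676 / 726.551 = 0.894.

0.894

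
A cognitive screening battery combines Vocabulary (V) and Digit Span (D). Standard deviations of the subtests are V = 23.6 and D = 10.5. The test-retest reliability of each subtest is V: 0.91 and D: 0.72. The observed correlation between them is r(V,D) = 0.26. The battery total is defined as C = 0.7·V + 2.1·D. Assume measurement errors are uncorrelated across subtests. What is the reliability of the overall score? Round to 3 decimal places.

Var(C) = 0.7²·23.6² + 2.1²·10.5² + 2·[1.47·23.6·10.5·0.26] = 759.113 + 189.418 = 948.531.
Under uncorrelated errors the observed covariances equal the true-score covariances, so only the own-variance terms attenuate.
True-score variance = [0.7²·23.6²·0.91 + 2.1²·10.5²·0.72] + 189.418 = 598.414 + 189.418 = 787.833.
Reliability = 787.833 / 948.531 = 0.831.

0.831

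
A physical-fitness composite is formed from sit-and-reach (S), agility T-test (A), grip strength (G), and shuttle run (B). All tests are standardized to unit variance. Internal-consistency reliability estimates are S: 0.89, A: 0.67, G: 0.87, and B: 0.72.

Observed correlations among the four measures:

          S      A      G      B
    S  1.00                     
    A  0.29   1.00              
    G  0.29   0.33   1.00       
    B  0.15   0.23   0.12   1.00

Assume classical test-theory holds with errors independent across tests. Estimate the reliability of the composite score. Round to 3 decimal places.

Var(S+A+G+B) = 4 + 2·[0.29 + 0.29 + 0.15 + 0.33 + 0.23 + 0.12] = 4 + 2.82 = 6.82.
With uncorrelated errors the cross-covariances are all true-score covariance, so they carry over unchanged; only the diagonal terms shrink to ρᵢσᵢ².
True-score variance = [0.89 + 0.67 + 0.87 + 0.72] + 2.82 = 3.15 + 2.82 = 5.97.
Reliability = 5.97 / 6.82 = 0.875.

0.875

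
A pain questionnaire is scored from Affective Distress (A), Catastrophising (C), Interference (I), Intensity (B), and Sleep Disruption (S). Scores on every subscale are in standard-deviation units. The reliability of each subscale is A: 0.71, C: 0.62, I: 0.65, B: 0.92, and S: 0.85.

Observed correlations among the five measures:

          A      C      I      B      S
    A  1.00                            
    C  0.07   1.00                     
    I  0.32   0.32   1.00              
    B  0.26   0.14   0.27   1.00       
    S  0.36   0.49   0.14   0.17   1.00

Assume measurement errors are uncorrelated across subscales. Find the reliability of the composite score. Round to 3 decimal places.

0.876

Var(A+C+I+B+S) = 5 + 2·[0.07 + 0.32 + 0.26 + 0.36 + 0.32 + 0.14 + 0.49 + 0.27 + 0.14 + 0.17] = 5 + 5.08 = 10.08.
With uncorrelated errors the cross-covariances are all true-score covariance, so they carry over unchanged; only the diagonal terms shrink to ρᵢσᵢ².
True-score variance = [0.71 + 0.62 + 0.65 + 0.92 + 0.85] + 5.08 = 3.75 + 5.08 = 8.83.
Reliability = 8.83 / 10.08 = 0.876.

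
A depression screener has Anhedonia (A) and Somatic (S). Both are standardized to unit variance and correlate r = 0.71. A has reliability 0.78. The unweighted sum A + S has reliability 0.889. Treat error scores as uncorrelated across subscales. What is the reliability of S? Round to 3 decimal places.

Var(A+S) = 2 + 2·0.71 = 3.420.
True-score variance = ρ_A + ρ_S + 2·0.71, so 0.889 = (0.78 + ρ_S + 1.42) / 3.420.
ρ_S = 0.889·3.420 − 0.78 − 1.42 = 0.840.

0.840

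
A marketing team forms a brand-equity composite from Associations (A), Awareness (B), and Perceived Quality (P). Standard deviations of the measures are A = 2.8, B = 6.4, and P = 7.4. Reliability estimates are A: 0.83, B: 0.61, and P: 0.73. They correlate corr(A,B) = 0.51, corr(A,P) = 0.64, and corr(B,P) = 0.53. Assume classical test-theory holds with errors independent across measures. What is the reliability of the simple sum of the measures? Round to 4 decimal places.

Var(A+B+P) = 2.8² + 6.4² + 7.4² + 2·[2.8·6.4·0.51 + 2.8·7.4·0.64 + 6.4·7.4·0.53] = 103.56 + 95.0016 = 198.562.
Because errors are independent across components, Cov(Tᵢ,Tⱼ) = Cov(Xᵢ,Xⱼ); the off-diagonal part of the true-score variance is the same as above.
True-score variance = [2.8²·0.83 + 6.4²·0.61 + 7.4²·0.73] + 95.0016 = 71.4676 + 95.0016 = 166.469.
Reliability = 166.469 / 198.562 = 0.8384.

0.8384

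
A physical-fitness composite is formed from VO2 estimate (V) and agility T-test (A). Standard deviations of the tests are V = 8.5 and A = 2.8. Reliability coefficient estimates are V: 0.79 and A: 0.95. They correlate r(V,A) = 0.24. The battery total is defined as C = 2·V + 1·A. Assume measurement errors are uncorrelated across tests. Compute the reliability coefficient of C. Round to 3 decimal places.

Var(C) = 2²·8.5² + 2.8² + 2·[2·8.5·2.8·0.24] = 296.84 + 22.848 = 319.688.
Under uncorrelated errors the observed covariances equal the true-score covariances, so only the own-variance terms attenuate.
True-score variance = [2²·8.5²·0.79 + 2.8²·0.95] + 22.848 = 235.758 + 22.848 = 258.606.
Reliability = 258.606 / 319.688 = 0.809.

0.809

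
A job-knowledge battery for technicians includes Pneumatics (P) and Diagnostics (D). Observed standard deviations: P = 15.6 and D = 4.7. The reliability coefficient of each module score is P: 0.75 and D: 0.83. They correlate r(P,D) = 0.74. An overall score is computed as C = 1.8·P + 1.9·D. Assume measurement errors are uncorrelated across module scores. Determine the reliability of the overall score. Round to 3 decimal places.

0.830

Var(C) = 1.8²·15.6² + 1.9²·4.7² + 2·[3.42·15.6·4.7·0.74] = 868.231 + 371.117 = 1239.35.
Because errors are independent across components, Cov(Tᵢ,Tⱼ) = Cov(Xᵢ,Xⱼ); the off-diagonal part of the true-score variance is the same as above.
True-score variance = [1.8²·15.6²·0.75 + 1.9²·4.7²·0.83] + 371.117 = 657.553 + 371.117 = 1028.67.
Reliability = 1028.67 / 1239.35 = 0.830.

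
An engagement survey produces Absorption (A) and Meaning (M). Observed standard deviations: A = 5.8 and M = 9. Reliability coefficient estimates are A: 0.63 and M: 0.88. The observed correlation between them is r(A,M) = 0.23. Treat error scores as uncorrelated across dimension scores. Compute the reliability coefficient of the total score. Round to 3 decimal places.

0.840

Var(A+M) = 5.8² + 9² + 2·[5.8·9·0.23] = 114.64 + 24.012 = 138.652.
Because errors are independent across components, Cov(Tᵢ,Tⱼ) = Cov(Xᵢ,Xⱼ); the off-diagonal part of the true-score variance is the same as above.
True-score variance = [5.8²·0.63 + 9²·0.88] + 24.012 = 92.4732 + 24.012 = 116.485.
Reliability = 116.485 / 138.652 = 0.840.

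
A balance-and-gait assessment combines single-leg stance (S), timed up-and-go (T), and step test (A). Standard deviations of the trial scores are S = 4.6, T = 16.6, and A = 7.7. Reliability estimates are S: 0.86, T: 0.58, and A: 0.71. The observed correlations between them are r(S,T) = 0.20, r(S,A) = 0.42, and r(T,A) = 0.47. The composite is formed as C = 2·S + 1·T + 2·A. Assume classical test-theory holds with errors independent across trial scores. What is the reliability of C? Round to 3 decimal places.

0.807

Var(C) = 2²·4.6² + 16.6² + 2²·7.7² + 2·[2·4.6·16.6·0.20 + 4·4.6·7.7·0.42 + 2·16.6·7.7·0.47] = 597.36 + 420.401 = 1017.76.
Under uncorrelated errors the observed covariances equal the true-score covariances, so only the own-variance terms attenuate.
True-score variance = [2²·4.6²·0.86 + 16.6²·0.58 + 2²·7.7²·0.71] + 420.401 = 400.999 + 420.401 = 821.4.
Reliability = 821.4 / 1017.76 = 0.807.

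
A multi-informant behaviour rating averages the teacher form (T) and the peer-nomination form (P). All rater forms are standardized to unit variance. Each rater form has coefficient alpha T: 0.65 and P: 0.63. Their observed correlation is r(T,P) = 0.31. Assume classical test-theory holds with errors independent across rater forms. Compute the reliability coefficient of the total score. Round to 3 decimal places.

0.725

Var(T+P) = 2 + 2·[0.31] = 2 + 0.62 = 2.62.
Under uncorrelated errors the observed covariances equal the true-score covariances, so only the own-variance terms attenuate.
True-score variance = [0.65 + 0.63] + 0.62 = 1.28 + 0.62 = 1.9.
Reliability = 1.9 / 2.62 = 0.725.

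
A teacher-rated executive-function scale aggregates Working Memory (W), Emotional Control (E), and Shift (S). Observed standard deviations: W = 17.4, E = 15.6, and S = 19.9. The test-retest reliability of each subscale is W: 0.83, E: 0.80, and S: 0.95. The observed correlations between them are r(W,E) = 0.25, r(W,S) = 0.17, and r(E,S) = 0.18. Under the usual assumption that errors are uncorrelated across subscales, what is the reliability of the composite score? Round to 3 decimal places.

0.908

Var(W+E+S) = 17.4² + 15.6² + 19.9² + 2·[17.4·15.6·0.25 + 17.4·19.9·0.17 + 15.6·19.9·0.18] = 942.13 + 365.207 = 1307.34.
Under uncorrelated errors the observed covariances equal the true-score covariances, so only the own-variance terms attenuate.
True-score variance = [17.4²·0.83 + 15.6²·0.80 + 19.9²·0.95] + 365.207 = 822.188 + 365.207 = 1187.4.
Reliability = 1187.4 / 1307.34 = 0.908.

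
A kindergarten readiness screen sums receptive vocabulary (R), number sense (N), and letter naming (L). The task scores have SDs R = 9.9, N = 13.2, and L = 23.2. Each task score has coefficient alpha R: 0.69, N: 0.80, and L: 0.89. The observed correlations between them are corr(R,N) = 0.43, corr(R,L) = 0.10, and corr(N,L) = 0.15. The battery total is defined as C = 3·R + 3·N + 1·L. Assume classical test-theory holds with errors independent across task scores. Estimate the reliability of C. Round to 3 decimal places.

Var(C) = 3²·9.9² + 3²·13.2² + 23.2² + 2·[9·9.9·13.2·0.43 + 3·9.9·23.2·0.10 + 3·13.2·23.2·0.15] = 2988.49 + 1424.89 = 4413.38.
With uncorrelated errors the cross-covariances are all true-score covariance, so they carry over unchanged; only the diagonal terms shrink to ρᵢσᵢ².
True-score variance = [3²·9.9²·0.69 + 3²·13.2²·0.80 + 23.2²·0.89] + 1424.89 = 2342.2 + 1424.89 = 3767.09.
Reliability = 3767.09 / 4413.38 = 0.854.

0.854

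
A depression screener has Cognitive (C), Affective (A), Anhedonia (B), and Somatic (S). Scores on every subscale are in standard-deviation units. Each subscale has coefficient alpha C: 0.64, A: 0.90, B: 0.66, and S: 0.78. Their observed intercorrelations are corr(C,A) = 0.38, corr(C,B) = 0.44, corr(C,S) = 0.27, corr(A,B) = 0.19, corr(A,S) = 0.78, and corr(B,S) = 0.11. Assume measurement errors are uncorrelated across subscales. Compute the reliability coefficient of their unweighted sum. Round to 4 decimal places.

0.8777

Var(C+A+B+S) = 4 + 2·[0.38 + 0.44 + 0.27 + 0.19 + 0.78 + 0.11] = 4 + 4.34 = 8.34.
With uncorrelated errors the cross-covariances are all true-score covariance, so they carry over unchanged; only the diagonal terms shrink to ρᵢσᵢ².
True-score variance = [0.64 + 0.90 + 0.66 + 0.78] + 4.34 = 2.98 + 4.34 = 7.32.
Reliability = 7.32 / 8.34 = 0.8777.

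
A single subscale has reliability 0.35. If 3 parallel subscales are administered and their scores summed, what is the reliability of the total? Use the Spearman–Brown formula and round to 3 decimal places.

0.618

ρ_k = kρ / (1 + (k−1)ρ) = 3·0.35 / (1 + 2·0.35) = 1.050 / 1.700 = 0.618.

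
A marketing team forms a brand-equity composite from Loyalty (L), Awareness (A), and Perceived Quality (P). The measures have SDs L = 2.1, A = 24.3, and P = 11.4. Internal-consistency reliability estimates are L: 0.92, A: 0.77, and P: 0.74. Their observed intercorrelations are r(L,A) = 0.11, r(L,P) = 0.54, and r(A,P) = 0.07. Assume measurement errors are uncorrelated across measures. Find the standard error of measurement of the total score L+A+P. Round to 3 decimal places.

Var(total) = 724.86 + 75.8646 = 800.725.
True-score variance = 554.905 + 75.8646 = 630.769, so reliability = 0.7877.
Error variance = 800.725 − 630.769 = 169.955; SEM = √169.955 = 13.037.

13.037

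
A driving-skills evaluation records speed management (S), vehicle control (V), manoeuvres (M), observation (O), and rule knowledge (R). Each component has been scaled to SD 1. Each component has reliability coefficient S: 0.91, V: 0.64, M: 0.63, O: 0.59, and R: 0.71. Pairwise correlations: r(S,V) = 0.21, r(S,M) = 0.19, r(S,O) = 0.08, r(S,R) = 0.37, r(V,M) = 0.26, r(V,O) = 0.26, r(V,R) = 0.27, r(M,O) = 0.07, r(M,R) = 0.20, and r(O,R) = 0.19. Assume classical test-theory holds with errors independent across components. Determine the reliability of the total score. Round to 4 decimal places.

0.8348

Var(S+V+M+O+R) = 5 + 2·[0.21 + 0.19 + 0.08 + 0.37 + 0.26 + 0.26 + 0.27 + 0.07 + 0.20 + 0.19] = 5 + 4.2 = 9.2.
Because errors are independent across components, Cov(Tᵢ,Tⱼ) = Cov(Xᵢ,Xⱼ); the off-diagonal part of the true-score variance is the same as above.
True-score variance = [0.91 + 0.64 + 0.63 + 0.59 + 0.71] + 4.2 = 3.48 + 4.2 = 7.68.
Reliability = 7.68 / 9.2 = 0.8348.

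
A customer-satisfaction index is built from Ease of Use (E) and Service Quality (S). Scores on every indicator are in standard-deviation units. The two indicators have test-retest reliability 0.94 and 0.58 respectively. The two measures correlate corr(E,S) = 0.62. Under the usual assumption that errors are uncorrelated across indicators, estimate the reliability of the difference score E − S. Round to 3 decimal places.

Var(E−S) = 1 + 1 − 2·0.62 = 2 − 1.24 = 0.76.
Because errors are independent across components, Cov(Tᵢ,Tⱼ) = Cov(Xᵢ,Xⱼ); the off-diagonal part of the true-score variance is the same as above.
True-score variance = [0.94 + 0.58] − 1.24 = 1.52 − 1.24 = 0.28.
Reliability = 0.28 / 0.76 = 0.368.

0.368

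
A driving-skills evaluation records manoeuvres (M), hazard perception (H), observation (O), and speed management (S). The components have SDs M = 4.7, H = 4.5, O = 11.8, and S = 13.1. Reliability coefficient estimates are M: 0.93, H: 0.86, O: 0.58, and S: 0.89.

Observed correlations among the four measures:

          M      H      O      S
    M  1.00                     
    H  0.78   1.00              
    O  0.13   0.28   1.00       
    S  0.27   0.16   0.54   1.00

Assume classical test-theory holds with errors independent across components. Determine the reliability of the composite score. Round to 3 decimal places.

0.874

Var(M+H+O+S) = 4.7² + 4.5² + 11.8² + 13.1² + 2·[4.7·4.5·0.78 + 4.7·11.8·0.13 + 4.7·13.1·0.27 + 4.5·11.8·0.28 + 4.5·13.1·0.16 + 11.8·13.1·0.54] = 353.19 + 296.208 = 649.398.
With uncorrelated errors the cross-covariances are all true-score covariance, so they carry over unchanged; only the diagonal terms shrink to ρᵢσᵢ².
True-score variance = [4.7²·0.93 + 4.5²·0.86 + 11.8²·0.58 + 13.1²·0.89] + 296.208 = 271.451 + 296.208 = 567.659.
Reliability = 567.659 / 649.398 = 0.874.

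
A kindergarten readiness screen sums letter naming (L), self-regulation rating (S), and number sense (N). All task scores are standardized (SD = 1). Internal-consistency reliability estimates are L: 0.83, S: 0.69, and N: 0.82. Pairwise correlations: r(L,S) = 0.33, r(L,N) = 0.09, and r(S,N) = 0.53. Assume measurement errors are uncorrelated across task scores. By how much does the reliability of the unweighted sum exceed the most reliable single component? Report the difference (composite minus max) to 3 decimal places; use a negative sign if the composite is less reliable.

0.035

Var(sum) = 3 + 1.9 = 4.9; true-score variance = 2.34 + 1.9 = 4.24; composite reliability = 0.8653.
Max component reliability = 0.8300.
Difference = 0.8653 − 0.8300 = 0.035.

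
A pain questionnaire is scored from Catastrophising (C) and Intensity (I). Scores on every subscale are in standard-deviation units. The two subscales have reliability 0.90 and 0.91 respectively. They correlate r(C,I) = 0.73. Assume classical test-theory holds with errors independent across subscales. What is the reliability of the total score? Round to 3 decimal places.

Var(C+I) = 2 + 2·[0.73] = 2 + 1.46 = 3.46.
With uncorrelated errors the cross-covariances are all true-score covariance, so they carry over unchanged; only the diagonal terms shrink to ρᵢσᵢ².
True-score variance = [0.90 + 0.91] + 1.46 = 1.81 + 1.46 = 3.27.
Reliability = 3.27 / 3.46 = 0.945.

0.945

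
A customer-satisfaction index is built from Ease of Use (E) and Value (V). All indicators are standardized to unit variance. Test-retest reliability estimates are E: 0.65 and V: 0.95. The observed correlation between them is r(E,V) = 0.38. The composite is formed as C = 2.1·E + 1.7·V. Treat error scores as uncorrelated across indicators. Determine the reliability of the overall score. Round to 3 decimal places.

Var(C) = 2.1² + 1.7² + 2·[3.57·0.38] = 7.3 + 2.7132 = 10.0132.
Because errors are independent across components, Cov(Tᵢ,Tⱼ) = Cov(Xᵢ,Xⱼ); the off-diagonal part of the true-score variance is the same as above.
True-score variance = [2.1²·0.65 + 1.7²·0.95] + 2.7132 = 5.612 + 2.7132 = 8.3252.
Reliability = 8.3252 / 10.0132 = 0.831.

0.831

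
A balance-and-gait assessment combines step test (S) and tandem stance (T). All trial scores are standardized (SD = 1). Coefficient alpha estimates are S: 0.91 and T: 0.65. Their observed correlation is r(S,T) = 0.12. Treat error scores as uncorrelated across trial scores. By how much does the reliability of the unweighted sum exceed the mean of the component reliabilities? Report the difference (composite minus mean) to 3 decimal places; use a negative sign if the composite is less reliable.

0.024

Var(sum) = 2 + 0.24 = 2.24; true-score variance = 1.56 + 0.24 = 1.8; composite reliability = 0.8036.
Mean component reliability = 0.7800.
Difference = 0.8036 − 0.7800 = 0.024.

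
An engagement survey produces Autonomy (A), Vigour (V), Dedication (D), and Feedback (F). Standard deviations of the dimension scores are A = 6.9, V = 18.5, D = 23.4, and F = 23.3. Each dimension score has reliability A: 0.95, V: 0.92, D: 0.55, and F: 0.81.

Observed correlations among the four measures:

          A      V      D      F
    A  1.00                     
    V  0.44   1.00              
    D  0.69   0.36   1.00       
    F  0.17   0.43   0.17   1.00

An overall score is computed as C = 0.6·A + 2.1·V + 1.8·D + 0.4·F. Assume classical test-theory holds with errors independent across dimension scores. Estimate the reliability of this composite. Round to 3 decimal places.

0.827

Var(C) = 0.6²·6.9² + 2.1²·18.5² + 1.8²·23.4² + 0.4²·23.3² + 2·[1.26·6.9·18.5·0.44 + 1.08·6.9·23.4·0.69 + 0.24·6.9·23.3·0.17 + 3.78·18.5·23.4·0.36 + 0.84·18.5·23.3·0.43 + 0.72·23.4·23.3·0.17] = 3387.42 + 2018.34 = 5405.76.
Under uncorrelated errors the observed covariances equal the true-score covariances, so only the own-variance terms attenuate.
True-score variance = [0.6²·6.9²·0.95 + 2.1²·18.5²·0.92 + 1.8²·23.4²·0.55 + 0.4²·23.3²·0.81] + 2018.34 = 2450.97 + 2018.34 = 4469.31.
Reliability = 4469.31 / 5405.76 = 0.827.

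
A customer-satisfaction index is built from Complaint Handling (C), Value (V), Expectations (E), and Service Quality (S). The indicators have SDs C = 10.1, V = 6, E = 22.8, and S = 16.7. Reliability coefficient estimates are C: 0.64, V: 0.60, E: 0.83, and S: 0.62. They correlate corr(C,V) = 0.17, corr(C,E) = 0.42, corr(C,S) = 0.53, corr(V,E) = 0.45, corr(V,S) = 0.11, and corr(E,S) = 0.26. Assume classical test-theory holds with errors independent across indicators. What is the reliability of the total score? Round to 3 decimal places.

Var(C+V+E+S) = 10.1² + 6² + 22.8² + 16.7² + 2·[10.1·6·0.17 + 10.1·22.8·0.42 + 10.1·16.7·0.53 + 6·22.8·0.45 + 6·16.7·0.11 + 22.8·16.7·0.26] = 936.74 + 735.989 = 1672.73.
With uncorrelated errors the cross-covariances are all true-score covariance, so they carry over unchanged; only the diagonal terms shrink to ρᵢσᵢ².
True-score variance = [10.1²·0.64 + 6²·0.60 + 22.8²·0.83 + 16.7²·0.62] + 735.989 = 691.265 + 735.989 = 1427.25.
Reliability = 1427.25 / 1672.73 = 0.853.

0.853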